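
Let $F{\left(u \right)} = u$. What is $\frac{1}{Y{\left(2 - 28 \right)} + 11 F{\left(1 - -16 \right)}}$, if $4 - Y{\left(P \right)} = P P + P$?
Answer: $- \frac{1}{459} \approx -0.0021787$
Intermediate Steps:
$Y{\left(P \right)} = 4 - P - P^{2}$ ($Y{\left(P \right)} = 4 - \left(P P + P\right) = 4 - \left(P^{2} + P\right) = 4 - \left(P + P^{2}\right) = 4 - P - P^{2}$)
$\frac{1}{Y{\left(2 - 28 \right)} + 11 F{\left(1 - -16 \right)}} = \frac{1}{\left(4 - \left(2 - 28\right) - \left(2 - 28\right)^{2}\right) + 11 \left(1 - -16\right)} = \frac{1}{\left(4 - -26 - \left(-26\right)^{2}\right) + 11 \left(1 + 16\right)} = \frac{1}{\left(4 + 26 - 676\right) + 11 \cdot 17} = \frac{1}{\left(4 + 26 - 676\right) + 187} = \frac{1}{-646 + 187} = \frac{1}{-459} = - \frac{1}{459}$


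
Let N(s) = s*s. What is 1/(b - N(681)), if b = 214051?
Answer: -1/249710 ≈ -4.0046e-6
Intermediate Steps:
N(s) = s²
1/(b - N(681)) = 1/(214051 - 1*681²) = 1/(214051 - 1*463761) = 1/(214051 - 463761) = 1/(-249710) = -1/249710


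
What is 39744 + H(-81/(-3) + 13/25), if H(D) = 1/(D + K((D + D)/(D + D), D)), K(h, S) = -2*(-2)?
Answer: 31318297/788 ≈ 39744.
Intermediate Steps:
K(h, S) = 4
H(D) = 1/(4 + D) (H(D) = 1/(D + 4) = 1/(4 + D))
39744 + H(-81/(-3) + 13/25) = 39744 + 1/(4 + (-81/(-3) + 13/25)) = 39744 + 1/(4 + (-81*(-⅓) + 13*(1/25))) = 39744 + 1/(4 + (27 + 13/25)) = 39744 + 1/(4 + 688/25) = 39744 + 1/(788/25) = 39744 + 25/788 = 31318297/788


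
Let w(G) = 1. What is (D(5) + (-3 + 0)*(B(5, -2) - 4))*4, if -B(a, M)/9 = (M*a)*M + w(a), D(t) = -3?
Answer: 2304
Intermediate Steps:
B(a, M) = -9 - 9*a*M**2 (B(a, M) = -9*((M*a)*M + 1) = -9*(a*M**2 + 1) = -9*(1 + a*M**2) = -9 - 9*a*M**2)
(D(5) + (-3 + 0)*(B(5, -2) - 4))*4 = (-3 + (-3 + 0)*((-9 - 9*5*(-2)**2) - 4))*4 = (-3 - 3*((-9 - 9*5*4) - 4))*4 = (-3 - 3*((-9 - 180) - 4))*4 = (-3 - 3*(-189 - 4))*4 = (-3 - 3*(-193))*4 = (-3 + 579)*4 = 576*4 = 2304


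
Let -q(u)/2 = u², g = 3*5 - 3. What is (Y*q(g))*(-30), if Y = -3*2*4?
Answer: -207360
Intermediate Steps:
g = 12 (g = 15 - 3 = 12)
q(u) = -2*u²
Y = -24 (Y = -6*4 = -24)
(Y*q(g))*(-30) = -(-48)*12²*(-30) = -(-48)*144*(-30) = -24*(-288)*(-30) = 6912*(-30) = -207360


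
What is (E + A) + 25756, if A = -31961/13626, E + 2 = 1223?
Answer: 367556641/13626 ≈ 26975.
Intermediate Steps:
E = 1221 (E = -2 + 1223 = 1221)
A = -31961/13626 (A = -31961*1/13626 = -31961/13626 ≈ -2.3456)
(E + A) + 25756 = (1221 - 31961/13626) + 25756 = 16605385/13626 + 25756 = 367556641/13626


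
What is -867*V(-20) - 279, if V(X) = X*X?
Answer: -347079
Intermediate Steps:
V(X) = X**2
-867*V(-20) - 279 = -867*(-20)**2 - 279 = -867*400 - 279 = -346800 - 279 = -347079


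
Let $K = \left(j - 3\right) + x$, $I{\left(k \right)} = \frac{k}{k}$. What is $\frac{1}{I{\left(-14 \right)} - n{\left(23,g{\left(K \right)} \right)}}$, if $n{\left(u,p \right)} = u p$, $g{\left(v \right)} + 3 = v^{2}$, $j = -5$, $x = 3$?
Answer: $- \frac{1}{505} \approx -0.0019802$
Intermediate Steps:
$I{\left(k \right)} = 1$
$K = -5$ ($K = \left(-5 - 3\right) + 3 = -8 + 3 = -5$)
$g{\left(v \right)} = -3 + v^{2}$
$n{\left(u,p \right)} = p u$
$\frac{1}{I{\left(-14 \right)} - n{\left(23,g{\left(K \right)} \right)}} = \frac{1}{1 - \left(-3 + \left(-5\right)^{2}\right) 23} = \frac{1}{1 - \left(-3 + 25\right) 23} = \frac{1}{1 - 22 \cdot 23} = \frac{1}{1 - 506} = \frac{1}{-505} = - \frac{1}{505}$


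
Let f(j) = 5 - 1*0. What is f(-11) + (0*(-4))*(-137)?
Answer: 5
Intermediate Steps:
f(j) = 5 (f(j) = 5 + 0 = 5)
f(-11) + (0*(-4))*(-137) = 5 + (0*(-4))*(-137) = 5 + 0*(-137) = 5 + 0 = 5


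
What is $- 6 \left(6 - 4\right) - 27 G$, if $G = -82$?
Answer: $2202$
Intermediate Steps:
$- 6 \left(6 - 4\right) - 27 G = - 6 \left(6 - 4\right) - -2214 = \left(-6\right) 2 + 2214 = -12 + 2214 = 2202$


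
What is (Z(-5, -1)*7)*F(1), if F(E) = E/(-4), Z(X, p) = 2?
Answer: -7/2 ≈ -3.5000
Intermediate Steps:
F(E) = -E/4 (F(E) = E*(-1/4) = -E/4)
(Z(-5, -1)*7)*F(1) = (2*7)*(-1/4*1) = 14*(-1/4) = -7/2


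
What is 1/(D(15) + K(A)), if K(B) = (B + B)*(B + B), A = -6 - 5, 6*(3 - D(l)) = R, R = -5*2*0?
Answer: 1/487 ≈ 0.0020534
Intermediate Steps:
R = 0 (R = -10*0 = 0)
D(l) = 3 (D(l) = 3 - ⅙*0 = 3 + 0 = 3)
A = -11
K(B) = 4*B² (K(B) = (2*B)*(2*B) = 4*B²)
1/(D(15) + K(A)) = 1/(3 + 4*(-11)²) = 1/(3 + 4*121) = 1/(3 + 484) = 1/487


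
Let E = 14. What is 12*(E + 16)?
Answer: 360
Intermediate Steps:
12*(E + 16) = 12*(14 + 16) = 12*30 = 360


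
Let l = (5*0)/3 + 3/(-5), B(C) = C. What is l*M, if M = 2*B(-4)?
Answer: 24/5 ≈ 4.8000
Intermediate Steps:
l = -⅗ (l = 0*(⅓) + 3*(-⅕) = 0 - ⅗ = -⅗ ≈ -0.60000)
M = -8 (M = 2*(-4) = -8)
l*M = -⅗*(-8) = 24/5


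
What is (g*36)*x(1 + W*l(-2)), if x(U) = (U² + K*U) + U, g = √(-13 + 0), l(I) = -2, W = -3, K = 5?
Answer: 3276*I*√13 ≈ 11812.0*I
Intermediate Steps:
g = I*√13 (g = √(-13) = I*√13 ≈ 3.6056*I)
x(U) = U² + 6*U (x(U) = (U² + 5*U) + U = U² + 6*U)
(g*36)*x(1 + W*l(-2)) = ((I*√13)*36)*((1 - 3*(-2))*(6 + (1 - 3*(-2)))) = (36*I*√13)*((1 + 6)*(6 + (1 + 6))) = (36*I*√13)*(7*(6 + 7)) = (36*I*√13)*(7*13) = (36*I*√13)*91 = 3276*I*√13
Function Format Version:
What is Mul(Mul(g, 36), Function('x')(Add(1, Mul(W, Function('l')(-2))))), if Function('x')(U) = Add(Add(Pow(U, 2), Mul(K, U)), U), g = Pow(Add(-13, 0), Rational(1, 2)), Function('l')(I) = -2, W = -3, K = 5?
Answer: Mul(3276, I, Pow(13, Rational(1, 2))) ≈ Mul(11812., I)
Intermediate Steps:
g = Mul(I, Pow(13, Rational(1, 2))) (g = Pow(-13, Rational(1, 2)) = Mul(I, Pow(13, Rational(1, 2))) ≈ Mul(3.6056, I))
Function('x')(U) = Add(Pow(U, 2), Mul(6, U)) (Function('x')(U) = Add(Add(Pow(U, 2), Mul(5, U)), U) = Add(Pow(U, 2), Mul(6, U)))
Mul(Mul(g, 36), Function('x')(Add(1, Mul(W, Function('l')(-2))))) = Mul(Mul(Mul(I, Pow(13, Rational(1, 2))), 36), Mul(Add(1, Mul(-3, -2)), Add(6, Add(1, Mul(-3, -2))))) = Mul(Mul(36, I, Pow(13, Rational(1, 2))), Mul(Add(1, 6), Add(6, Add(1, 6)))) = Mul(Mul(36, I, Pow(13, Rational(1, 2))), Mul(7, Add(6, 7))) = Mul(Mul(36, I, Pow(13, Rational(1, 2))), Mul(7, 13)) = Mul(Mul(36, I, Pow(13, Rational(1, 2))), 91) = Mul(3276, I, Pow(13, Rational(1, 2)))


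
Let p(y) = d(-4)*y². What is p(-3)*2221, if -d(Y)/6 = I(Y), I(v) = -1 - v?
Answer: -359802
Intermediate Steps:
d(Y) = 6 + 6*Y (d(Y) = -6*(-1 - Y) = 6 + 6*Y)
p(y) = -18*y² (p(y) = (6 + 6*(-4))*y² = (6 - 24)*y² = -18*y²)
p(-3)*2221 = -18*(-3)²*2221 = -18*9*2221 = -162*2221 = -359802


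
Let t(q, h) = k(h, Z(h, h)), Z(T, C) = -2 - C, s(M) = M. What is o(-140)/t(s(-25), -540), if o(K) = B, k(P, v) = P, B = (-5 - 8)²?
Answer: -169/540 ≈ -0.31296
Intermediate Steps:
B = 169 (B = (-13)² = 169)
t(q, h) = h
o(K) = 169
o(-140)/t(s(-25), -540) = 169/(-540) = 169*(-1/540) = -169/540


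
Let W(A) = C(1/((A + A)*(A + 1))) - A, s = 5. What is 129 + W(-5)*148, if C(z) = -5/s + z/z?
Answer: 869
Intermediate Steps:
C(z) = 0 (C(z) = -5/5 + z/z = -5*1/5 + 1 = -1 + 1 = 0)
W(A) = -A (W(A) = 0 - A = -A)
129 + W(-5)*148 = 129 - 1*(-5)*148 = 129 + 5*148 = 129 + 740 = 869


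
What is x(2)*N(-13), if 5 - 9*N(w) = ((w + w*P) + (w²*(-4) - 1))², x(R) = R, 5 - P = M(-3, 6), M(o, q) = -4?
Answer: -1302488/9 ≈ -1.4472e+5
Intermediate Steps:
P = 9 (P = 5 - 1*(-4) = 5 + 4 = 9)
N(w) = 5/9 - (-1 - 4*w² + 10*w)²/9 (N(w) = 5/9 - ((w + w*9) + (w²*(-4) - 1))²/9 = 5/9 - ((w + 9*w) + (-4*w² - 1))²/9 = 5/9 - (10*w + (-1 - 4*w²))²/9 = 5/9 - (-1 - 4*w² + 10*w)²/9)
x(2)*N(-13) = 2*(5/9 - (1 - 10*(-13) + 4*(-13)²)²/9) = 2*(5/9 - (1 + 130 + 4*169)²/9) = 2*(5/9 - (1 + 130 + 676)²/9) = 2*(5/9 - ⅑*807²) = 2*(5/9 - ⅑*651249) = 2*(5/9 - 72361) = 2*(-651244/9) = -1302488/9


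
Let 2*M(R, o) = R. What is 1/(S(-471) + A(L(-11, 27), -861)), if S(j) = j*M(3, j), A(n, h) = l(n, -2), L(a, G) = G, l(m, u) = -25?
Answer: -2/1463 ≈ -0.0013671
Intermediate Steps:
A(n, h) = -25
M(R, o) = R/2
S(j) = 3*j/2 (S(j) = j*((½)*3) = j*(3/2) = 3*j/2)
1/(S(-471) + A(L(-11, 27), -861)) = 1/((3/2)*(-471) - 25) = 1/(-1413/2 - 25) = 1/(-1463/2) = -2/1463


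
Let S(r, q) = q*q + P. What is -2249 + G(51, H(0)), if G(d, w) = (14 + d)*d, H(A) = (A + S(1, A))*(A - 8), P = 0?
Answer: 1066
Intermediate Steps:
S(r, q) = q² (S(r, q) = q*q + 0 = q² + 0 = q²)
H(A) = (-8 + A)*(A + A²) (H(A) = (A + A²)*(A - 8) = (A + A²)*(-8 + A) = (-8 + A)*(A + A²))
G(d, w) = d*(14 + d)
-2249 + G(51, H(0)) = -2249 + 51*(14 + 51) = -2249 + 51*65 = -2249 + 3315 = 1066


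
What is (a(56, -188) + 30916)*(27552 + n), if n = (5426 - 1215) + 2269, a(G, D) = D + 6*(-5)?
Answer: 1044714336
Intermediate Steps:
a(G, D) = -30 + D (a(G, D) = D - 30 = -30 + D)
n = 6480 (n = 4211 + 2269 = 6480)
(a(56, -188) + 30916)*(27552 + n) = ((-30 - 188) + 30916)*(27552 + 6480) = (-218 + 30916)*34032 = 30698*34032 = 1044714336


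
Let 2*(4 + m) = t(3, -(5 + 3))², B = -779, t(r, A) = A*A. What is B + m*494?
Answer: 1008957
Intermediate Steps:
t(r, A) = A²
m = 2044 (m = -4 + ((-(5 + 3))²)²/2 = -4 + ((-1*8)²)²/2 = -4 + ((-8)²)²/2 = -4 + (½)*64² = -4 + (½)*4096 = -4 + 2048 = 2044)
B + m*494 = -779 + 2044*494 = -779 + 1009736 = 1008957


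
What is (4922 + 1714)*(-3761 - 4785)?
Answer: -56711256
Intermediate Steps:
(4922 + 1714)*(-3761 - 4785) = 6636*(-8546) = -56711256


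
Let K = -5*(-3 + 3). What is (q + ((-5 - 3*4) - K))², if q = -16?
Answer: 1089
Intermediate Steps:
K = 0 (K = -5*0 = 0)
(q + ((-5 - 3*4) - K))² = (-16 + ((-5 - 3*4) - 1*0))² = (-16 + ((-5 - 12) + 0))² = (-16 + (-17 + 0))² = (-16 - 17)² = (-33)² = 1089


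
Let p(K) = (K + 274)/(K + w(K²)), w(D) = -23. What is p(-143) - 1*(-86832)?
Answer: 14413981/166 ≈ 86831.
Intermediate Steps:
p(K) = (274 + K)/(-23 + K) (p(K) = (K + 274)/(K - 23) = (274 + K)/(-23 + K))
p(-143) - 1*(-86832) = (274 - 143)/(-23 - 143) - 1*(-86832) = 131/(-166) + 86832 = -1/166*131 + 86832 = -131/166 + 86832 = 14413981/166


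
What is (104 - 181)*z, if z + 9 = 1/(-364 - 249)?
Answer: 424886/613 ≈ 693.13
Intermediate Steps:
z = -5518/613 (z = -9 + 1/(-364 - 249) = -9 + 1/(-613) = -9 - 1/613 = -5518/613 ≈ -9.0016)
(104 - 181)*z = (104 - 181)*(-5518/613) = -77*(-5518/613) = 424886/613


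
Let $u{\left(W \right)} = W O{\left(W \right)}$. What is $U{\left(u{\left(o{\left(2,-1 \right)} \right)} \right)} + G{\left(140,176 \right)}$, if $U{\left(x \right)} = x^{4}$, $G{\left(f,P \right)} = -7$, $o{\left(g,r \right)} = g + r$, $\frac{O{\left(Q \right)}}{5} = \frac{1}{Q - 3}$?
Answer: $\frac{513}{16} \approx 32.063$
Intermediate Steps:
$O{\left(Q \right)} = \frac{5}{-3 + Q}$ ($O{\left(Q \right)} = \frac{5}{Q - 3} = \frac{5}{-3 + Q}$)
$u{\left(W \right)} = \frac{5 W}{-3 + W}$ ($u{\left(W \right)} = W \frac{5}{-3 + W} = \frac{5 W}{-3 + W}$)
$U{\left(u{\left(o{\left(2,-1 \right)} \right)} \right)} + G{\left(140,176 \right)} = \left(\frac{5 \left(2 - 1\right)}{-3 + \left(2 - 1\right)}\right)^{4} - 7 = \left(5 \cdot 1 \frac{1}{-3 + 1}\right)^{4} - 7 = \left(5 \cdot 1 \frac{1}{-2}\right)^{4} - 7 = \left(5 \cdot 1 \left(- \frac{1}{2}\right)\right)^{4} - 7 = \left(- \frac{5}{2}\right)^{4} - 7 = \frac{625}{16} - 7 = \frac{513}{16}$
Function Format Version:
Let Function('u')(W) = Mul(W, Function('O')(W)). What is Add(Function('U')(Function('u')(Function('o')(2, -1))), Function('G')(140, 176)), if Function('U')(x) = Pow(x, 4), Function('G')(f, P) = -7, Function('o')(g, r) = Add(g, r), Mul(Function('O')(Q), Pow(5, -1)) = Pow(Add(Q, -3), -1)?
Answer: Rational(513, 16) ≈ 32.063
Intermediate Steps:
Function('O')(Q) = Mul(5, Pow(Add(-3, Q), -1)) (Function('O')(Q) = Mul(5, Pow(Add(Q, -3), -1)) = Mul(5, Pow(Add(-3, Q), -1)))
Function('u')(W) = Mul(5, W, Pow(Add(-3, W), -1)) (Function('u')(W) = Mul(W, Mul(5, Pow(Add(-3, W), -1))) = Mul(5, W, Pow(Add(-3, W), -1)))
Add(Function('U')(Function('u')(Function('o')(2, -1))), Function('G')(140, 176)) = Add(Pow(Mul(5, Add(2, -1), Pow(Add(-3, Add(2, -1)), -1)), 4), -7) = Add(Pow(Mul(5, 1, Pow(Add(-3, 1), -1)), 4), -7) = Add(Pow(Mul(5, 1, Pow(-2, -1)), 4), -7) = Add(Pow(Mul(5, 1, Rational(-1, 2)), 4), -7) = Add(Pow(Rational(-5, 2), 4), -7) = Add(Rational(625, 16), -7) = Rational(513, 16)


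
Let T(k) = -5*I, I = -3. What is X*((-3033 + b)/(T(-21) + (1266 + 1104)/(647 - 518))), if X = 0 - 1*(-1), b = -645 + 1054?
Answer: -2752/35 ≈ -78.629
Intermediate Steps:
T(k) = 15 (T(k) = -5*(-3) = 15)
b = 409
X = 1 (X = 0 + 1 = 1)
X*((-3033 + b)/(T(-21) + (1266 + 1104)/(647 - 518))) = 1*((-3033 + 409)/(15 + (1266 + 1104)/(647 - 518))) = 1*(-2624/(15 + 2370/129)) = 1*(-2624/(15 + 2370*(1/129))) = 1*(-2624/(15 + 790/43)) = 1*(-2624/1435/43) = 1*(-2624*43/1435) = 1*(-2752/35) = -2752/35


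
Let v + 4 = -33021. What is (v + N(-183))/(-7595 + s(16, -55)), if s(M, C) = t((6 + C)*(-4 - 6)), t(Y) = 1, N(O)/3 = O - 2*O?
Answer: 16238/3797 ≈ 4.2765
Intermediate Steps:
v = -33025 (v = -4 - 33021 = -33025)
N(O) = -3*O (N(O) = 3*(O - 2*O) = 3*(-O) = -3*O)
s(M, C) = 1
(v + N(-183))/(-7595 + s(16, -55)) = (-33025 - 3*(-183))/(-7595 + 1) = (-33025 + 549)/(-7594) = -32476*(-1/7594) = 16238/3797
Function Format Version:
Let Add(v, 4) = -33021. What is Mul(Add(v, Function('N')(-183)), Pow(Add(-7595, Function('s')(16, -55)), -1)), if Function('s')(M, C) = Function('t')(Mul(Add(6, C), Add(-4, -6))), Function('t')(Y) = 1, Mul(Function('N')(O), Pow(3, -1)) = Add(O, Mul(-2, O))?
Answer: Rational(16238, 3797) ≈ 4.2765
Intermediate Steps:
v = -33025 (v = Add(-4, -33021) = -33025)
Function('N')(O) = Mul(-3, O) (Function('N')(O) = Mul(3, Add(O, Mul(-2, O))) = Mul(3, Mul(-1, O)) = Mul(-3, O))
Function('s')(M, C) = 1
Mul(Add(v, Function('N')(-183)), Pow(Add(-7595, Function('s')(16, -55)), -1)) = Mul(Add(-33025, Mul(-3, -183)), Pow(Add(-7595, 1), -1)) = Mul(Add(-33025, 549), Pow(-7594, -1)) = Mul(-32476, Rational(-1, 7594)) = Rational(16238, 3797)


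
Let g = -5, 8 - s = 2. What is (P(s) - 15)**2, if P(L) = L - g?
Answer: 16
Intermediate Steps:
s = 6 (s = 8 - 1*2 = 8 - 2 = 6)
P(L) = 5 + L (P(L) = L - 1*(-5) = L + 5 = 5 + L)
(P(s) - 15)**2 = ((5 + 6) - 15)**2 = (11 - 15)**2 = (-4)**2 = 16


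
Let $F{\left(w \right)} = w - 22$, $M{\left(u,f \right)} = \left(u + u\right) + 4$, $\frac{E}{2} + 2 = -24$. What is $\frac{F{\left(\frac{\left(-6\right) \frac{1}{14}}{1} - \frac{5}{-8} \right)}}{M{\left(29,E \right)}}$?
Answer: $- \frac{1221}{3472} \approx -0.35167$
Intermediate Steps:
$E = -52$ ($E = -4 + 2 \left(-24\right) = -4 - 48 = -52$)
$M{\left(u,f \right)} = 4 + 2 u$ ($M{\left(u,f \right)} = 2 u + 4 = 4 + 2 u$)
$F{\left(w \right)} = -22 + w$
$\frac{F{\left(\frac{\left(-6\right) \frac{1}{14}}{1} - \frac{5}{-8} \right)}}{M{\left(29,E \right)}} = \frac{-22 + \left(\frac{\left(-6\right) \frac{1}{14}}{1} - \frac{5}{-8}\right)}{4 + 2 \cdot 29} = \frac{-22 + \left(\left(-6\right) \frac{1}{14} \cdot 1 - - \frac{5}{8}\right)}{4 + 58} = \frac{-22 + \left(\left(- \frac{3}{7}\right) 1 + \frac{5}{8}\right)}{62} = \left(-22 + \left(- \frac{3}{7} + \frac{5}{8}\right)\right) \frac{1}{62} = \left(-22 + \frac{11}{56}\right) \frac{1}{62} = \left(- \frac{1221}{56}\right) \frac{1}{62} = - \frac{1221}{3472}$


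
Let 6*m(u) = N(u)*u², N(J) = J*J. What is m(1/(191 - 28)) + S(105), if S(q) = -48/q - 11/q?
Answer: -83297587763/148241469810 ≈ -0.56190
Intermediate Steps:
N(J) = J²
m(u) = u⁴/6 (m(u) = (u²*u²)/6 = u⁴/6)
S(q) = -59/q
m(1/(191 - 28)) + S(105) = (1/(191 - 28))⁴/6 - 59/105 = (1/163)⁴/6 - 59*1/105 = (1/163)⁴/6 - 59/105 = (⅙)*(1/705911761) - 59/105 = 1/4235470566 - 59/105 = -83297587763/148241469810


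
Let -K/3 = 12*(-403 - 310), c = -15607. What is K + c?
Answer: 10061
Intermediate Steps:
K = 25668 (K = -36*(-403 - 310) = -36*(-713) = -3*(-8556) = 25668)
K + c = 25668 - 15607 = 10061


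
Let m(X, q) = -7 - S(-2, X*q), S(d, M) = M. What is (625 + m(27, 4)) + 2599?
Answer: 3109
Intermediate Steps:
m(X, q) = -7 - X*q
(625 + m(27, 4)) + 2599 = (625 + (-7 - 1*27*4)) + 2599 = (625 + (-7 - 108)) + 2599 = (625 - 115) + 2599 = 510 + 2599 = 3109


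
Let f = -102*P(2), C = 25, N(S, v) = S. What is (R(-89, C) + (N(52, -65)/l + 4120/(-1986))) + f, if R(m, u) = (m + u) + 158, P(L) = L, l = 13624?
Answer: -29156987/260166 ≈ -112.07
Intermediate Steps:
R(m, u) = 158 + m + u
f = -204 (f = -102*2 = -204)
(R(-89, C) + (N(52, -65)/l + 4120/(-1986))) + f = ((158 - 89 + 25) + (52/13624 + 4120/(-1986))) - 204 = (94 + (52*(1/13624) + 4120*(-1/1986))) - 204 = (94 + (1/262 - 2060/993)) - 204 = (94 - 538727/260166) - 204 = 23916877/260166 - 204 = -29156987/260166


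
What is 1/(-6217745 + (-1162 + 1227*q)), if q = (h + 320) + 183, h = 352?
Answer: -1/5169822 ≈ -1.9343e-7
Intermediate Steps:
q = 855 (q = (352 + 320) + 183 = 672 + 183 = 855)
1/(-6217745 + (-1162 + 1227*q)) = 1/(-6217745 + (-1162 + 1227*855)) = 1/(-6217745 + (-1162 + 1049085)) = 1/(-6217745 + 1047923) = 1/(-5169822) = -1/5169822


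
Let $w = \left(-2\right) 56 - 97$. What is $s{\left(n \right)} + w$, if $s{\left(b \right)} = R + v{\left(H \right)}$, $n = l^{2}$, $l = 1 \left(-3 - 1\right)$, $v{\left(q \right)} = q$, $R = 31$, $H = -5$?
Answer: $-183$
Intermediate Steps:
$l = -4$ ($l = 1 \left(-4\right) = -4$)
$n = 16$ ($n = \left(-4\right)^{2} = 16$)
$w = -209$ ($w = -112 - 97 = -209$)
$s{\left(b \right)} = 26$ ($s{\left(b \right)} = 31 - 5 = 26$)
$s{\left(n \right)} + w = 26 - 209 = -183$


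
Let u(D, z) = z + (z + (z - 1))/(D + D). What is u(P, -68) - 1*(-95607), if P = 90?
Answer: 17196883/180 ≈ 95538.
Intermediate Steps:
u(D, z) = z + (-1 + 2*z)/(2*D) (u(D, z) = z + (z + (-1 + z))/((2*D)) = z + (-1 + 2*z)*(1/(2*D)) = z + (-1 + 2*z)/(2*D))
u(P, -68) - 1*(-95607) = (-½ - 68 + 90*(-68))/90 - 1*(-95607) = (-½ - 68 - 6120)/90 + 95607 = (1/90)*(-12377/2) + 95607 = -12377/180 + 95607 = 17196883/180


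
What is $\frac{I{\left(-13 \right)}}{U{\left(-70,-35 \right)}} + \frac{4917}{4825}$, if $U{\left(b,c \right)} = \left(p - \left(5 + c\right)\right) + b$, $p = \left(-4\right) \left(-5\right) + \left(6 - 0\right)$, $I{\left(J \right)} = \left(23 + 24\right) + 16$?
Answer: $- \frac{33591}{9650} \approx -3.4809$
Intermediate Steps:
$I{\left(J \right)} = 63$ ($I{\left(J \right)} = 47 + 16 = 63$)
$p = 26$ ($p = 20 + \left(6 + 0\right) = 20 + 6 = 26$)
$U{\left(b,c \right)} = 21 + b - c$ ($U{\left(b,c \right)} = \left(26 - \left(5 + c\right)\right) + b = \left(21 - c\right) + b = 21 + b - c$)
$\frac{I{\left(-13 \right)}}{U{\left(-70,-35 \right)}} + \frac{4917}{4825} = \frac{63}{21 - 70 - -35} + \frac{4917}{4825} = \frac{63}{21 - 70 + 35} + 4917 \cdot \frac{1}{4825} = \frac{63}{-14} + \frac{4917}{4825} = 63 \left(- \frac{1}{14}\right) + \frac{4917}{4825} = - \frac{9}{2} + \frac{4917}{4825} = - \frac{33591}{9650}$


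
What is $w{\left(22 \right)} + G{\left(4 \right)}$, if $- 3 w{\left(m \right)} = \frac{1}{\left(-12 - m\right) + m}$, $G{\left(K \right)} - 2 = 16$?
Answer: $\frac{649}{36} \approx 18.028$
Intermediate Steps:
$G{\left(K \right)} = 18$ ($G{\left(K \right)} = 2 + 16 = 18$)
$w{\left(m \right)} = \frac{1}{36}$ ($w{\left(m \right)} = - \frac{1}{3 \left(\left(-12 - m\right) + m\right)} = - \frac{1}{3 \left(-12\right)} = \left(- \frac{1}{3}\right) \left(- \frac{1}{12}\right) = \frac{1}{36}$)
$w{\left(22 \right)} + G{\left(4 \right)} = \frac{1}{36} + 18 = \frac{649}{36}$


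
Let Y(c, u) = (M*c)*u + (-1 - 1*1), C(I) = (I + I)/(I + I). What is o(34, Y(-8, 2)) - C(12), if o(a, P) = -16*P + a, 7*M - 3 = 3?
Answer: 1991/7 ≈ 284.43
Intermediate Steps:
M = 6/7 (M = 3/7 + (1/7)*3 = 3/7 + 3/7 = 6/7 ≈ 0.85714)
C(I) = 1 (C(I) = (2*I)/((2*I)) = (2*I)*(1/(2*I)) = 1)
Y(c, u) = -2 + 6*c*u/7 (Y(c, u) = (6*c/7)*u + (-1 - 1*1) = 6*c*u/7 + (-1 - 1) = 6*c*u/7 - 2 = -2 + 6*c*u/7)
o(a, P) = a - 16*P
o(34, Y(-8, 2)) - C(12) = (34 - 16*(-2 + (6/7)*(-8)*2)) - 1*1 = (34 - 16*(-2 - 96/7)) - 1 = (34 - 16*(-110/7)) - 1 = (34 + 1760/7) - 1 = 1998/7 - 1 = 1991/7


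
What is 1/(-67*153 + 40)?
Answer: -1/10211 ≈ -9.7934e-5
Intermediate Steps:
1/(-67*153 + 40) = 1/(-10251 + 40) = 1/(-10211) = -1/10211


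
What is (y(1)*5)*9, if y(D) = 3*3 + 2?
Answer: 495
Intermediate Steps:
y(D) = 11 (y(D) = 9 + 2 = 11)
(y(1)*5)*9 = (11*5)*9 = 55*9 = 495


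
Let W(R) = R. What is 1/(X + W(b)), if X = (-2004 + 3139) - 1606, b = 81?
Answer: -1/390 ≈ -0.0025641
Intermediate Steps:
X = -471 (X = 1135 - 1606 = -471)
1/(X + W(b)) = 1/(-471 + 81) = 1/(-390) = -1/390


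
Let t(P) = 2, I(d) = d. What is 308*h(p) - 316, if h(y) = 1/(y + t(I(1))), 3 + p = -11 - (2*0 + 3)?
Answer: -5048/15 ≈ -336.53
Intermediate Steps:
p = -17 (p = -3 + (-11 - (2*0 + 3)) = -3 + (-11 - (0 + 3)) = -3 + (-11 - 1*3) = -3 + (-11 - 3) = -3 - 14 = -17)
h(y) = 1/(2 + y) (h(y) = 1/(y + 2) = 1/(2 + y))
308*h(p) - 316 = 308/(2 - 17) - 316 = 308/(-15) - 316 = 308*(-1/15) - 316 = -308/15 - 316 = -5048/15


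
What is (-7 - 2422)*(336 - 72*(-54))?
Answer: -10260096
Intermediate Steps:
(-7 - 2422)*(336 - 72*(-54)) = -2429*(336 + 3888) = -2429*4224 = -10260096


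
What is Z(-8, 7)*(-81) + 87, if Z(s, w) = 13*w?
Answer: -7284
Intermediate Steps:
Z(-8, 7)*(-81) + 87 = (13*7)*(-81) + 87 = 91*(-81) + 87 = -7371 + 87 = -7284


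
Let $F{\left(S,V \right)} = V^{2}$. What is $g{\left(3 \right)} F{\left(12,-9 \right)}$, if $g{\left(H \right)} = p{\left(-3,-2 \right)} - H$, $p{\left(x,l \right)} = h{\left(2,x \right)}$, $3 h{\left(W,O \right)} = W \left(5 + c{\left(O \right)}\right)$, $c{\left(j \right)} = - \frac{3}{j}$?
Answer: $81$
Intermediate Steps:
$h{\left(W,O \right)} = \frac{W \left(5 - \frac{3}{O}\right)}{3}$
$p{\left(x,l \right)} = \frac{10}{3} - \frac{2}{x}$ ($p{\left(x,l \right)} = \frac{5}{3} \cdot 2 - \frac{2}{x} = \frac{10}{3} - \frac{2}{x}$)
$g{\left(H \right)} = 4 - H$ ($g{\left(H \right)} = \left(\frac{10}{3} - \frac{2}{-3}\right) - H = \left(\frac{10}{3} - - \frac{2}{3}\right) - H = \left(\frac{10}{3} + \frac{2}{3}\right) - H = 4 - H$)
$g{\left(3 \right)} F{\left(12,-9 \right)} = \left(4 - 3\right) \left(-9\right)^{2} = \left(4 - 3\right) 81 = 1 \cdot 81 = 81$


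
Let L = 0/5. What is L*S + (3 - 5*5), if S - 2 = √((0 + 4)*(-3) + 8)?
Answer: -22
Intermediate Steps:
S = 2 + 2*I (S = 2 + √((0 + 4)*(-3) + 8) = 2 + √(4*(-3) + 8) = 2 + √(-12 + 8) = 2 + √(-4) = 2 + 2*I ≈ 2.0 + 2.0*I)
L = 0 (L = 0*(⅕) = 0)
L*S + (3 - 5*5) = 0*(2 + 2*I) + (3 - 5*5) = 0 + (3 - 25) = 0 - 22 = -22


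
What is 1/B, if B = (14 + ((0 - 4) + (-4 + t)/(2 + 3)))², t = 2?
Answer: 25/2304 ≈ 0.010851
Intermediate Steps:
B = 2304/25 (B = (14 + ((0 - 4) + (-4 + 2)/(2 + 3)))² = (14 + (-4 - 2/5))² = (14 + (-4 - 2*⅕))² = (14 + (-4 - ⅖))² = (14 - 22/5)² = (48/5)² = 2304/25 ≈ 92.160)
1/B = 1/(2304/25) = 25/2304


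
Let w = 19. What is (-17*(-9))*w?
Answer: 2907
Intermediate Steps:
(-17*(-9))*w = -17*(-9)*19 = 153*19 = 2907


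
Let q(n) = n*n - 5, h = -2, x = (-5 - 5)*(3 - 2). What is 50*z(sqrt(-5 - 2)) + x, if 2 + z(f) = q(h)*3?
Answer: -260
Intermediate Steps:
x = -10 (x = -10*1 = -10)
q(n) = -5 + n**2 (q(n) = n**2 - 5 = -5 + n**2)
z(f) = -5 (z(f) = -2 + (-5 + (-2)**2)*3 = -2 + (-5 + 4)*3 = -2 - 1*3 = -2 - 3 = -5)
50*z(sqrt(-5 - 2)) + x = 50*(-5) - 10 = -250 - 10 = -260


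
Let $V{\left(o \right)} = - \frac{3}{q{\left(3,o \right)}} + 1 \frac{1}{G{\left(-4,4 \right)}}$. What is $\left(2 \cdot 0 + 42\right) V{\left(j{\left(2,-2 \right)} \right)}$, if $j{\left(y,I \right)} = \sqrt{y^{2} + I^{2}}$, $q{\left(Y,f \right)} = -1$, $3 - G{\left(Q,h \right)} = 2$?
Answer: $168$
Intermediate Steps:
$G{\left(Q,h \right)} = 1$ ($G{\left(Q,h \right)} = 3 - 2 = 1$)
$j{\left(y,I \right)} = \sqrt{I^{2} + y^{2}}$
$V{\left(o \right)} = 4$ ($V{\left(o \right)} = - \frac{3}{-1} + 1 \cdot 1^{-1} = \left(-3\right) \left(-1\right) + 1 \cdot 1 = 3 + 1 = 4$)
$\left(2 \cdot 0 + 42\right) V{\left(j{\left(2,-2 \right)} \right)} = \left(2 \cdot 0 + 42\right) 4 = \left(0 + 42\right) 4 = 42 \cdot 4 = 168$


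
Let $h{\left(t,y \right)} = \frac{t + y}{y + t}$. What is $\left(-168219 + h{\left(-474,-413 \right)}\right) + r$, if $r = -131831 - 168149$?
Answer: $-468198$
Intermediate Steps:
$h{\left(t,y \right)} = 1$ ($h{\left(t,y \right)} = \frac{t + y}{t + y} = 1$)
$r = -299980$ ($r = -131831 - 168149 = -299980$)
$\left(-168219 + h{\left(-474,-413 \right)}\right) + r = \left(-168219 + 1\right) - 299980 = -168218 - 299980 = -468198$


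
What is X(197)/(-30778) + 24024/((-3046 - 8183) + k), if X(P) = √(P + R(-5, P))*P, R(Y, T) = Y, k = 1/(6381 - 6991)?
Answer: -14654640/6849691 - 788*√3/15389 ≈ -2.2281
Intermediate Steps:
k = -1/610 (k = 1/(-610) = -1/610 ≈ -0.0016393)
X(P) = P*√(-5 + P) (X(P) = √(P - 5)*P = √(-5 + P)*P = P*√(-5 + P))
X(197)/(-30778) + 24024/((-3046 - 8183) + k) = (197*√(-5 + 197))/(-30778) + 24024/((-3046 - 8183) - 1/610) = (197*√192)*(-1/30778) + 24024/(-11229 - 1/610) = (197*(8*√3))*(-1/30778) + 24024/(-6849691/610) = (1576*√3)*(-1/30778) + 24024*(-610/6849691) = -788*√3/15389 - 14654640/6849691 = -14654640/6849691 - 788*√3/15389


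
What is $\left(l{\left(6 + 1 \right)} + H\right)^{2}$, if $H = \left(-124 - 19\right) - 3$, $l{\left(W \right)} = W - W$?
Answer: $21316$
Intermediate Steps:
$l{\left(W \right)} = 0$
$H = -146$ ($H = -143 - 3 = -146$)
$\left(l{\left(6 + 1 \right)} + H\right)^{2} = \left(0 - 146\right)^{2} = \left(-146\right)^{2} = 21316$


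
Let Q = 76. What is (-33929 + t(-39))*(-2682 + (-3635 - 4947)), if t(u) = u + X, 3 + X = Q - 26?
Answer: 382086144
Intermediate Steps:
X = 47 (X = -3 + (76 - 26) = -3 + 50 = 47)
t(u) = 47 + u (t(u) = u + 47 = 47 + u)
(-33929 + t(-39))*(-2682 + (-3635 - 4947)) = (-33929 + (47 - 39))*(-2682 + (-3635 - 4947)) = (-33929 + 8)*(-2682 - 8582) = -33921*(-11264) = 382086144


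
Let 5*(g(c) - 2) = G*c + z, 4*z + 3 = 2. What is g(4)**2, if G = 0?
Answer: 1521/400 ≈ 3.8025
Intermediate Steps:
z = -1/4 (z = -3/4 + (1/4)*2 = -3/4 + 1/2 = -1/4 ≈ -0.25000)
g(c) = 39/20 (g(c) = 2 + (0*c - 1/4)/5 = 2 + (0 - 1/4)/5 = 2 + (1/5)*(-1/4) = 2 - 1/20 = 39/20)
g(4)**2 = (39/20)**2 = 1521/400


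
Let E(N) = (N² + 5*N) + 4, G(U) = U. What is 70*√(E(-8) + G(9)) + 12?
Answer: 12 + 70*√37 ≈ 437.79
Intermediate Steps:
E(N) = 4 + N² + 5*N
70*√(E(-8) + G(9)) + 12 = 70*√((4 + (-8)² + 5*(-8)) + 9) + 12 = 70*√((4 + 64 - 40) + 9) + 12 = 70*√(28 + 9) + 12 = 70*√37 + 12 = 12 + 70*√37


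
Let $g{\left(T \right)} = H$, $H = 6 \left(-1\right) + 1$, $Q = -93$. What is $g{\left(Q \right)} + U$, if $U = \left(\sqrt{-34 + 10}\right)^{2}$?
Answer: $-29$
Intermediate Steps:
$H = -5$ ($H = -6 + 1 = -5$)
$g{\left(T \right)} = -5$
$U = -24$ ($U = \left(\sqrt{-24}\right)^{2} = \left(2 i \sqrt{6}\right)^{2} = -24$)
$g{\left(Q \right)} + U = -5 - 24 = -29$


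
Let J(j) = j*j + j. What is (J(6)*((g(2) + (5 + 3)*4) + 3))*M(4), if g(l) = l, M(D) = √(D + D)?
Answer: 3108*√2 ≈ 4395.4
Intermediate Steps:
M(D) = √2*√D (M(D) = √(2*D) = √2*√D)
J(j) = j + j² (J(j) = j² + j = j + j²)
(J(6)*((g(2) + (5 + 3)*4) + 3))*M(4) = ((6*(1 + 6))*((2 + (5 + 3)*4) + 3))*(√2*√4) = ((6*7)*((2 + 8*4) + 3))*(√2*2) = (42*((2 + 32) + 3))*(2*√2) = (42*(34 + 3))*(2*√2) = (42*37)*(2*√2) = 1554*(2*√2) = 3108*√2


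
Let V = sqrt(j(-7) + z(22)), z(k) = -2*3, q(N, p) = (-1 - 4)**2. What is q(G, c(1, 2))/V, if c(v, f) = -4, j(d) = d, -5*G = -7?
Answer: -25*I*sqrt(13)/13 ≈ -6.9338*I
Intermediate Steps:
G = 7/5 (G = -1/5*(-7) = 7/5 ≈ 1.4000)
q(N, p) = 25 (q(N, p) = (-5)**2 = 25)
z(k) = -6
V = I*sqrt(13) (V = sqrt(-7 - 6) = sqrt(-13) = I*sqrt(13) ≈ 3.6056*I)
q(G, c(1, 2))/V = 25/((I*sqrt(13))) = 25*(-I*sqrt(13)/13) = -25*I*sqrt(13)/13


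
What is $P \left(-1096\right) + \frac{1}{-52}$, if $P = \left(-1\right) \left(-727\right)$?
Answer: $- \frac{41433185}{52} \approx -7.9679 \cdot 10^{5}$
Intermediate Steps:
$P = 727$
$P \left(-1096\right) + \frac{1}{-52} = 727 \left(-1096\right) + \frac{1}{-52} = -796792 - \frac{1}{52} = - \frac{41433185}{52}$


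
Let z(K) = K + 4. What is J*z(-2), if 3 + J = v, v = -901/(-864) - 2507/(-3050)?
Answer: -1495751/658800 ≈ -2.2704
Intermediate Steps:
v = 2457049/1317600 (v = -901*(-1/864) - 2507*(-1/3050) = 901/864 + 2507/3050 = 2457049/1317600 ≈ 1.8648)
z(K) = 4 + K
J = -1495751/1317600 (J = -3 + 2457049/1317600 = -1495751/1317600 ≈ -1.1352)
J*z(-2) = -1495751*(4 - 2)/1317600 = -1495751/1317600*2 = -1495751/658800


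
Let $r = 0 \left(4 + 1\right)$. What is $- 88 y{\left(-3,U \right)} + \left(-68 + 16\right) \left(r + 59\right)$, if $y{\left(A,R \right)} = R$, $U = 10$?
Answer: $-3948$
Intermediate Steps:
$r = 0$ ($r = 0 \cdot 5 = 0$)
$- 88 y{\left(-3,U \right)} + \left(-68 + 16\right) \left(r + 59\right) = \left(-88\right) 10 + \left(-68 + 16\right) \left(0 + 59\right) = -880 - 3068 = -3948$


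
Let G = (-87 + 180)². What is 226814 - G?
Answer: 218165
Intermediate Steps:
G = 8649 (G = 93² = 8649)
226814 - G = 226814 - 1*8649 = 226814 - 8649 = 218165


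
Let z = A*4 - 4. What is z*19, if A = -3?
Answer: -304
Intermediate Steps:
z = -16 (z = -3*4 - 4 = -12 - 4 = -16)
z*19 = -16*19 = -304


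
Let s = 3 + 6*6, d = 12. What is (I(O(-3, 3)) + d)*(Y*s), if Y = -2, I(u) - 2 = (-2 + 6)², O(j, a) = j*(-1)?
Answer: -2340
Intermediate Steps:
O(j, a) = -j
I(u) = 18 (I(u) = 2 + (-2 + 6)² = 2 + 4² = 2 + 16 = 18)
s = 39 (s = 3 + 36 = 39)
(I(O(-3, 3)) + d)*(Y*s) = (18 + 12)*(-2*39) = 30*(-78) = -2340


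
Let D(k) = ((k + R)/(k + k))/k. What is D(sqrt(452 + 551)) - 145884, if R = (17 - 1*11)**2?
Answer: -146321634/1003 + sqrt(1003)/2006 ≈ -1.4588e+5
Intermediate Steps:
R = 36 (R = (17 - 11)**2 = 6**2 = 36)
D(k) = (36 + k)/(2*k**2) (D(k) = ((k + 36)/(k + k))/k = ((36 + k)/((2*k)))/k = ((36 + k)*(1/(2*k)))/k = ((36 + k)/(2*k))/k = (36 + k)/(2*k**2))
D(sqrt(452 + 551)) - 145884 = (36 + sqrt(452 + 551))/(2*(sqrt(452 + 551))**2) - 145884 = (36 + sqrt(1003))/(2*(sqrt(1003))**2) - 145884 = (1/2)*(1/1003)*(36 + sqrt(1003)) - 145884 = (18/1003 + sqrt(1003)/2006) - 145884 = -146321634/1003 + sqrt(1003)/2006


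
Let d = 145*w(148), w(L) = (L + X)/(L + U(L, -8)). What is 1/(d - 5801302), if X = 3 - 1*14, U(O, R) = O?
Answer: -296/1717165527 ≈ -1.7238e-7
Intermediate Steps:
X = -11 (X = 3 - 14 = -11)
w(L) = (-11 + L)/(2*L) (w(L) = (L - 11)/(L + L) = (-11 + L)/((2*L)) = (-11 + L)*(1/(2*L)) = (-11 + L)/(2*L))
d = 19865/296 (d = 145*((½)*(-11 + 148)/148) = 145*((½)*(1/148)*137) = 145*(137/296) = 19865/296 ≈ 67.111)
1/(d - 5801302) = 1/(19865/296 - 5801302) = 1/(-1717165527/296) = -296/1717165527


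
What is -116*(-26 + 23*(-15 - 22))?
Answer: 101732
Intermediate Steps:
-116*(-26 + 23*(-15 - 22)) = -116*(-26 + 23*(-37)) = -116*(-26 - 851) = -116*(-877) = 101732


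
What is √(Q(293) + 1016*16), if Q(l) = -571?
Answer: √15685 ≈ 125.24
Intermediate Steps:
√(Q(293) + 1016*16) = √(-571 + 1016*16) = √(-571 + 16256) = √15685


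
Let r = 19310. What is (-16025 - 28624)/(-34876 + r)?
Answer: 44649/15566 ≈ 2.8684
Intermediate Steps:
(-16025 - 28624)/(-34876 + r) = (-16025 - 28624)/(-34876 + 19310) = -44649/(-15566) = -44649*(-1/15566) = 44649/15566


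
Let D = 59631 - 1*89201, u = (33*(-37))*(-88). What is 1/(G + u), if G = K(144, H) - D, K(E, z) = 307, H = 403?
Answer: 1/137325 ≈ 7.2820e-6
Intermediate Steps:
u = 107448 (u = -1221*(-88) = 107448)
D = -29570 (D = 59631 - 89201 = -29570)
G = 29877 (G = 307 - 1*(-29570) = 307 + 29570 = 29877)
1/(G + u) = 1/(29877 + 107448) = 1/137325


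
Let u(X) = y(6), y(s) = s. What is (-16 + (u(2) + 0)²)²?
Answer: 400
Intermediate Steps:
u(X) = 6
(-16 + (u(2) + 0)²)² = (-16 + (6 + 0)²)² = (-16 + 6²)² = (-16 + 36)² = 20² = 400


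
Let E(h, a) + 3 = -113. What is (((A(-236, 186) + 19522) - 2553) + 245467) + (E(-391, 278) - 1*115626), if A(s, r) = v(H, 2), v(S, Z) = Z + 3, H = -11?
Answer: 146699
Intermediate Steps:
E(h, a) = -116 (E(h, a) = -3 - 113 = -116)
v(S, Z) = 3 + Z
A(s, r) = 5 (A(s, r) = 3 + 2 = 5)
(((A(-236, 186) + 19522) - 2553) + 245467) + (E(-391, 278) - 1*115626) = (((5 + 19522) - 2553) + 245467) + (-116 - 1*115626) = ((19527 - 2553) + 245467) + (-116 - 115626) = (16974 + 245467) - 115742 = 262441 - 115742 = 146699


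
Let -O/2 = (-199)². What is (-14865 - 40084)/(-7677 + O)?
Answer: 54949/86879 ≈ 0.63248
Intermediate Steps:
O = -79202 (O = -2*(-199)² = -2*39601 = -79202)
(-14865 - 40084)/(-7677 + O) = (-14865 - 40084)/(-7677 - 79202) = -54949/(-86879) = -54949*(-1/86879) = 54949/86879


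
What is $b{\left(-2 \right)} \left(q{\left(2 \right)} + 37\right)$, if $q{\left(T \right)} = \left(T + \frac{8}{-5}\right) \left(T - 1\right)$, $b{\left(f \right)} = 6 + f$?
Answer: $\frac{748}{5} \approx 149.6$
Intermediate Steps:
$q{\left(T \right)} = \left(-1 + T\right) \left(- \frac{8}{5} + T\right)$ ($q{\left(T \right)} = \left(T + 8 \left(- \frac{1}{5}\right)\right) \left(T + \left(-2 + 1\right)\right) = \left(T - \frac{8}{5}\right) \left(T - 1\right) = \left(- \frac{8}{5} + T\right) \left(-1 + T\right) = \left(-1 + T\right) \left(- \frac{8}{5} + T\right)$)
$b{\left(-2 \right)} \left(q{\left(2 \right)} + 37\right) = \left(6 - 2\right) \left(\left(\frac{8}{5} + 2^{2} - \frac{26}{5}\right) + 37\right) = 4 \left(\left(\frac{8}{5} + 4 - \frac{26}{5}\right) + 37\right) = 4 \left(\frac{2}{5} + 37\right) = 4 \cdot \frac{187}{5} = \frac{748}{5}$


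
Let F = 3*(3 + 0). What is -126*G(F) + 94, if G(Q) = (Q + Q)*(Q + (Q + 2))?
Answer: -45266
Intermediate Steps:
F = 9 (F = 3*3 = 9)
G(Q) = 2*Q*(2 + 2*Q) (G(Q) = (2*Q)*(Q + (2 + Q)) = (2*Q)*(2 + 2*Q) = 2*Q*(2 + 2*Q))
-126*G(F) + 94 = -504*9*(1 + 9) + 94 = -504*9*10 + 94 = -126*360 + 94 = -45360 + 94 = -45266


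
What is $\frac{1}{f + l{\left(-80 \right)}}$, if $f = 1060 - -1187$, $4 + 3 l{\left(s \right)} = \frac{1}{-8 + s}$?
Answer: $\frac{264}{592855} \approx 0.0004453$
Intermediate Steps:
$l{\left(s \right)} = - \frac{4}{3} + \frac{1}{3 \left(-8 + s\right)}$
$f = 2247$ ($f = 1060 + 1187 = 2247$)
$\frac{1}{f + l{\left(-80 \right)}} = \frac{1}{2247 + \frac{33 - -320}{3 \left(-8 - 80\right)}} = \frac{1}{2247 + \frac{33 + 320}{3 \left(-88\right)}} = \frac{1}{2247 + \frac{1}{3} \left(- \frac{1}{88}\right) 353} = \frac{1}{2247 - \frac{353}{264}} = \frac{1}{\frac{592855}{264}} = \frac{264}{592855}$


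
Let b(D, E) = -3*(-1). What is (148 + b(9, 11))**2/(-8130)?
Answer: -22801/8130 ≈ -2.8046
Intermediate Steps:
b(D, E) = 3
(148 + b(9, 11))**2/(-8130) = (148 + 3)**2/(-8130) = 151**2*(-1/8130) = 22801*(-1/8130) = -22801/8130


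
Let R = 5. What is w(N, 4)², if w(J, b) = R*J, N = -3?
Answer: 225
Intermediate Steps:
w(J, b) = 5*J
w(N, 4)² = (5*(-3))² = (-15)² = 225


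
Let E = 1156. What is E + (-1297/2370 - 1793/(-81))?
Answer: 75353891/63990 ≈ 1177.6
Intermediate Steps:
E + (-1297/2370 - 1793/(-81)) = 1156 + (-1297/2370 - 1793/(-81)) = 1156 + (-1297*1/2370 - 1793*(-1/81)) = 1156 + (-1297/2370 + 1793/81) = 1156 + 1381451/63990 = 75353891/63990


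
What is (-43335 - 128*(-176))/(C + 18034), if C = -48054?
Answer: 20807/30020 ≈ 0.69310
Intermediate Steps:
(-43335 - 128*(-176))/(C + 18034) = (-43335 - 128*(-176))/(-48054 + 18034) = (-43335 + 22528)/(-30020) = -20807*(-1/30020) = 20807/30020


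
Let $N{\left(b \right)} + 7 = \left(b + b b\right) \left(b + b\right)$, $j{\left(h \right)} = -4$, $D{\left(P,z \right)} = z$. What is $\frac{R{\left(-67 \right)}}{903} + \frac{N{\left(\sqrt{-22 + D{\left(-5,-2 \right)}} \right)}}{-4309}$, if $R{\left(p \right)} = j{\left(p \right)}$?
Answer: $\frac{32429}{3891027} + \frac{96 i \sqrt{6}}{4309} \approx 0.0083343 + 0.054572 i$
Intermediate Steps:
$R{\left(p \right)} = -4$
$N{\left(b \right)} = -7 + 2 b \left(b + b^{2}\right)$ ($N{\left(b \right)} = -7 + \left(b + b b\right) \left(b + b\right) = -7 + \left(b + b^{2}\right) 2 b = -7 + 2 b \left(b + b^{2}\right)$)
$\frac{R{\left(-67 \right)}}{903} + \frac{N{\left(\sqrt{-22 + D{\left(-5,-2 \right)}} \right)}}{-4309} = - \frac{4}{903} + \frac{-7 + 2 \left(\sqrt{-22 - 2}\right)^{2} + 2 \left(\sqrt{-22 - 2}\right)^{3}}{-4309} = \left(-4\right) \frac{1}{903} + \left(-7 + 2 \left(\sqrt{-24}\right)^{2} + 2 \left(\sqrt{-24}\right)^{3}\right) \left(- \frac{1}{4309}\right) = - \frac{4}{903} + \left(-7 + 2 \left(2 i \sqrt{6}\right)^{2} + 2 \left(2 i \sqrt{6}\right)^{3}\right) \left(- \frac{1}{4309}\right) = - \frac{4}{903} + \left(-7 + 2 \left(-24\right) + 2 \left(- 48 i \sqrt{6}\right)\right) \left(- \frac{1}{4309}\right) = - \frac{4}{903} + \left(-7 - 48 - 96 i \sqrt{6}\right) \left(- \frac{1}{4309}\right) = - \frac{4}{903} + \left(-55 - 96 i \sqrt{6}\right) \left(- \frac{1}{4309}\right) = - \frac{4}{903} + \left(\frac{55}{4309} + \frac{96 i \sqrt{6}}{4309}\right) = \frac{32429}{3891027} + \frac{96 i \sqrt{6}}{4309}$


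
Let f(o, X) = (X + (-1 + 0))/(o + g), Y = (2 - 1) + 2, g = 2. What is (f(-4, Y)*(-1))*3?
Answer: 3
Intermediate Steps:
Y = 3 (Y = 1 + 2 = 3)
f(o, X) = (-1 + X)/(2 + o) (f(o, X) = (X + (-1 + 0))/(o + 2) = (X - 1)/(2 + o) = (-1 + X)/(2 + o))
(f(-4, Y)*(-1))*3 = (((-1 + 3)/(2 - 4))*(-1))*3 = ((2/(-2))*(-1))*3 = (-1/2*2*(-1))*3 = -1*(-1)*3 = 1*3 = 3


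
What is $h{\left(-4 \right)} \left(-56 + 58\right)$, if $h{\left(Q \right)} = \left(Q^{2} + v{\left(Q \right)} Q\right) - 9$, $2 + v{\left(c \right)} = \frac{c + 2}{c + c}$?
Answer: $28$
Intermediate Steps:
$v{\left(c \right)} = -2 + \frac{2 + c}{2 c}$ ($v{\left(c \right)} = -2 + \frac{c + 2}{c + c} = -2 + \frac{2 + c}{2 c}$)
$h{\left(Q \right)} = -9 + Q^{2} + Q \left(- \frac{3}{2} + \frac{1}{Q}\right)$ ($h{\left(Q \right)} = \left(Q^{2} + \left(- \frac{3}{2} + \frac{1}{Q}\right) Q\right) - 9 = \left(Q^{2} + Q \left(- \frac{3}{2} + \frac{1}{Q}\right)\right) - 9 = -9 + Q^{2} + Q \left(- \frac{3}{2} + \frac{1}{Q}\right)$)
$h{\left(-4 \right)} \left(-56 + 58\right) = \left(-8 + \left(-4\right)^{2} - -6\right) \left(-56 + 58\right) = \left(-8 + 16 + 6\right) 2 = 14 \cdot 2 = 28$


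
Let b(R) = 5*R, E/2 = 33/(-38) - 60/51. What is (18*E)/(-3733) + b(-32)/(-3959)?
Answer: 287058542/4773599881 ≈ 0.060135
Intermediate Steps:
E = -1321/323 (E = 2*(33/(-38) - 60/51) = 2*(33*(-1/38) - 60*1/51) = 2*(-33/38 - 20/17) = 2*(-1321/646) = -1321/323 ≈ -4.0898)
(18*E)/(-3733) + b(-32)/(-3959) = (18*(-1321/323))/(-3733) + (5*(-32))/(-3959) = -23778/323*(-1/3733) - 160*(-1/3959) = 23778/1205759 + 160/3959 = 287058542/4773599881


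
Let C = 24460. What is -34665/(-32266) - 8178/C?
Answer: 73004319/98653295 ≈ 0.74001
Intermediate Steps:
-34665/(-32266) - 8178/C = -34665/(-32266) - 8178/24460 = -34665*(-1/32266) - 8178*1/24460 = 34665/32266 - 4089/12230 = 73004319/98653295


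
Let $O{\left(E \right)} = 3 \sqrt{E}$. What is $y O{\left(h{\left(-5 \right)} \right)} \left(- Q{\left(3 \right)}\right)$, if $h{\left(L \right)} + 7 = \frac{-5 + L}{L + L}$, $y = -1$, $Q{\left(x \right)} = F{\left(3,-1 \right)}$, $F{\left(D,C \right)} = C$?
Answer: $- 3 i \sqrt{6} \approx - 7.3485 i$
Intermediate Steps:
$Q{\left(x \right)} = -1$
$h{\left(L \right)} = -7 + \frac{-5 + L}{2 L}$ ($h{\left(L \right)} = -7 + \frac{-5 + L}{L + L} = -7 + \frac{-5 + L}{2 L}$)
$y O{\left(h{\left(-5 \right)} \right)} \left(- Q{\left(3 \right)}\right) = - 3 \sqrt{\frac{-5 - -65}{2 \left(-5\right)}} \left(\left(-1\right) \left(-1\right)\right) = - 3 \sqrt{\frac{1}{2} \left(- \frac{1}{5}\right) \left(-5 + 65\right)} 1 = - 3 \sqrt{\frac{1}{2} \left(- \frac{1}{5}\right) 60} \cdot 1 = - 3 \sqrt{-6} \cdot 1 = - 3 i \sqrt{6} \cdot 1 = - 3 i \sqrt{6}$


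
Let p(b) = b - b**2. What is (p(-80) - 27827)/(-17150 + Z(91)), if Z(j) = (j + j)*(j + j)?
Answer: -4901/2282 ≈ -2.1477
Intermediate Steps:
Z(j) = 4*j**2 (Z(j) = (2*j)*(2*j) = 4*j**2)
(p(-80) - 27827)/(-17150 + Z(91)) = (-80*(1 - 1*(-80)) - 27827)/(-17150 + 4*91**2) = (-80*(1 + 80) - 27827)/(-17150 + 4*8281) = (-80*81 - 27827)/(-17150 + 33124) = (-6480 - 27827)/15974 = -34307*1/15974 = -4901/2282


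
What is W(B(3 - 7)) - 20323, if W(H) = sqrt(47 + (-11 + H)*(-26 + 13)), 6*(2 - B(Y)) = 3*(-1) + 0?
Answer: -20323 + 3*sqrt(70)/2 ≈ -20310.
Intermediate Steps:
B(Y) = 5/2 (B(Y) = 2 - (3*(-1) + 0)/6 = 2 - (-3 + 0)/6 = 2 - 1/6*(-3) = 2 + 1/2 = 5/2)
W(H) = sqrt(190 - 13*H) (W(H) = sqrt(47 + (-11 + H)*(-13)) = sqrt(47 + (143 - 13*H)) = sqrt(190 - 13*H))
W(B(3 - 7)) - 20323 = sqrt(190 - 13*5/2) - 20323 = sqrt(190 - 65/2) - 20323 = sqrt(315/2) - 20323 = 3*sqrt(70)/2 - 20323 = -20323 + 3*sqrt(70)/2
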